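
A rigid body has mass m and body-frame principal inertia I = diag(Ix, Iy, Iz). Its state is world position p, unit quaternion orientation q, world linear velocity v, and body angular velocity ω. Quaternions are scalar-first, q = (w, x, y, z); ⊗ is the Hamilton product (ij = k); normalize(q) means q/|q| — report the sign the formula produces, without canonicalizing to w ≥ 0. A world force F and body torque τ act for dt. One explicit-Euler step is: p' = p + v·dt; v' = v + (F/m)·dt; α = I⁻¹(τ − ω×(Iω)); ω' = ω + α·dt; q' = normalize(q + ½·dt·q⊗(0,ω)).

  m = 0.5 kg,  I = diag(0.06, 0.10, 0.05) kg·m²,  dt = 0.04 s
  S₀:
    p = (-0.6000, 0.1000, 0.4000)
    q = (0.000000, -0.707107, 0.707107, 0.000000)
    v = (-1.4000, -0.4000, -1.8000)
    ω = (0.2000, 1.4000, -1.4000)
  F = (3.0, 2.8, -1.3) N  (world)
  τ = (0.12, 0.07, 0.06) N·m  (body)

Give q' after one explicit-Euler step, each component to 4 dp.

q⊗(0,ω) = (-0.8485284, -0.9899498, -0.9899498, -1.1313712)
q + ½dt·q⊗(0,ω), renormalized = (-0.0170, -0.7263, 0.6868, -0.0226)

q' = (-0.0170, -0.7263, 0.6868, -0.0226)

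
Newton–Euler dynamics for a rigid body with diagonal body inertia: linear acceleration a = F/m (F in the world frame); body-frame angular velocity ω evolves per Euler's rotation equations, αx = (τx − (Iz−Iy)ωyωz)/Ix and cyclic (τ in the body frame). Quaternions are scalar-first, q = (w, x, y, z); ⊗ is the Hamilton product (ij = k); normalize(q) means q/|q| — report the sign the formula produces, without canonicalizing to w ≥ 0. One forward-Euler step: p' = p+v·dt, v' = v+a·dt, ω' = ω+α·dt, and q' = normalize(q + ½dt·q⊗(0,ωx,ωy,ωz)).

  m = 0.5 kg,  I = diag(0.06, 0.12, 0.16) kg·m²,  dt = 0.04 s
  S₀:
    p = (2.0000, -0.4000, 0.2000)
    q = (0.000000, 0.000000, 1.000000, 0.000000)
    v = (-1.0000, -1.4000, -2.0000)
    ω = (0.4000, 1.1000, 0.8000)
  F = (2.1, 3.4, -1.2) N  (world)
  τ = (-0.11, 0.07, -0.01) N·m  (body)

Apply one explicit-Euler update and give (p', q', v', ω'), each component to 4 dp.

p' = (1.9600, -0.4560, 0.1200)
q' = (-0.0220, 0.0160, 0.9996, -0.0080)
v' = (-0.8320, -1.1280, -2.0960)
ω' = (0.3032, 1.1340, 0.7909)

α = I⁻¹(τ − ω×Iω) = (-2.4200, 0.8500, -0.2275)
new body rate ω' = (0.3032, 1.1340, 0.7909)
q⊗(0,ω) = (-1.1000000, 0.8000000, 0.0000000, -0.4000000)
q + ½dt·q⊗(0,ω), renormalized = (-0.0220, 0.0160, 0.9996, -0.0080)
new position p' = (1.9600, -0.4560, 0.1200)
new velocity v' = (-0.8320, -1.1280, -2.0960)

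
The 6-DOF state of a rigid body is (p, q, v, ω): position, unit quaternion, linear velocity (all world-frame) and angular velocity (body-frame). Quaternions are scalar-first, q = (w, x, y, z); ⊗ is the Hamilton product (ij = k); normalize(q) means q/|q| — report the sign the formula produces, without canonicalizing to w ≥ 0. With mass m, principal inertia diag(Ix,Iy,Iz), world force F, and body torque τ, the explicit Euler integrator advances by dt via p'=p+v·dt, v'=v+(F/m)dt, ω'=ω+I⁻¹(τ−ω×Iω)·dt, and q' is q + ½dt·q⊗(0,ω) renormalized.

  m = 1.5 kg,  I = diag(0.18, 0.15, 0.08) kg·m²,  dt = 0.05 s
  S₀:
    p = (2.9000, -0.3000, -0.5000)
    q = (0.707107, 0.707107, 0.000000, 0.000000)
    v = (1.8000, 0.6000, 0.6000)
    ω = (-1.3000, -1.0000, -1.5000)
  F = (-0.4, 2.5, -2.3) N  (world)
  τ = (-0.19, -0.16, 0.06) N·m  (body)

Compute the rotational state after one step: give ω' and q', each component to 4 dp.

ω' = (-1.3236, -1.1183, -1.4381)
q' = (0.7290, 0.6831, 0.0088, -0.0441)

precession coupling ω×(Iω) = (-0.1050, 0.1950, -0.0390)
(τ − ω×Iω)/I = (-0.4722, -2.3667, 1.2375)
new body rate ω' = (-1.3236, -1.1183, -1.4381)
q⊗(0,ω) = (0.9192391, -0.9192391, 0.3535535, -1.7677675)
q + ½dt·q⊗(0,ω), renormalized = (0.7290, 0.6831, 0.0088, -0.0441)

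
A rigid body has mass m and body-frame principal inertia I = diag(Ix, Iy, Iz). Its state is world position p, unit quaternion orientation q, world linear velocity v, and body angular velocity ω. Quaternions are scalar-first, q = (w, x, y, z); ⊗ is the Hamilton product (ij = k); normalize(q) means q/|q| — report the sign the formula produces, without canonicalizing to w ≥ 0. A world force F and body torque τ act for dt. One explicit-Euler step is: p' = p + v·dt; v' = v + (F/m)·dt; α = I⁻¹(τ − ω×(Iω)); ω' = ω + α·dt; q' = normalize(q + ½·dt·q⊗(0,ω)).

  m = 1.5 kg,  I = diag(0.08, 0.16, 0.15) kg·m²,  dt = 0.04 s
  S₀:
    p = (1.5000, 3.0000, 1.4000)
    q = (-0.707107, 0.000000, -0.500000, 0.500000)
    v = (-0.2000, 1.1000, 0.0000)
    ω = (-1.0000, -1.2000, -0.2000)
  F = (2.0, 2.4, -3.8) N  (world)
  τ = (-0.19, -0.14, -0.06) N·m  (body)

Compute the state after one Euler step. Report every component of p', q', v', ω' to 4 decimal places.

precession coupling ω×(Iω) = (-0.0024, -0.0140, 0.0960)
(τ − ω×Iω)/I = (-2.3450, -0.7875, -1.0400)
new body rate ω' = (-1.0938, -1.2315, -0.2416)
2q̇ = q⊗(0,ω) = (-0.5000000, 1.4071070, 0.3485284, -0.3585786)
q + ½dt·q⊗(0,ω), renormalized = (-0.7168, 0.0281, -0.4928, 0.4926)
a = (1.3333, 1.6000, -2.5333)
new position p' = (1.4920, 3.0440, 1.4000)
v + (F/m)dt = (-0.1467, 1.1640, -0.1013)

p' = (1.4920, 3.0440, 1.4000)
q' = (-0.7168, 0.0281, -0.4928, 0.4926)
v' = (-0.1467, 1.1640, -0.1013)
ω' = (-1.0938, -1.2315, -0.2416)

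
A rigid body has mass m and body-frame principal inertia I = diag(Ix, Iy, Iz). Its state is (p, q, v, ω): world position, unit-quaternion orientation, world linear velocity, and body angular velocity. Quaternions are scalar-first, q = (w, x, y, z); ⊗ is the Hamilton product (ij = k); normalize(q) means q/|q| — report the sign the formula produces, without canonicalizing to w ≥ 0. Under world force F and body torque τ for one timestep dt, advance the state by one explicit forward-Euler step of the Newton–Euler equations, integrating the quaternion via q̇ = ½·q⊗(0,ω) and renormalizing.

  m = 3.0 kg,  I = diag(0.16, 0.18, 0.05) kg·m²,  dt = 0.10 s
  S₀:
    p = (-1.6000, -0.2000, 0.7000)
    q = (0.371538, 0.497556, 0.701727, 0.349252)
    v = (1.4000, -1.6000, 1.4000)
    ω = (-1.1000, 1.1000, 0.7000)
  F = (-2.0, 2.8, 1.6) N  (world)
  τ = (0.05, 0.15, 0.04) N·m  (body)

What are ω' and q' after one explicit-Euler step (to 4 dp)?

ω' = (-1.0062, 1.2304, 0.8284)
q' = (0.3468, 0.4807, 0.6831, 0.4267)

ω×(Iω) gyroscopic = (-0.1001, -0.0847, -0.0242)
(τ − ω×Iω)/I = (0.9381, 1.3039, 1.2840)
ω' = ω + α·dt = (-1.0062, 1.2304, 0.8284)
q⊗(0,ω) = (-0.4690645, -0.3016601, -0.3237746, 1.5792879)
q + ½dt·q⊗(0,ω), renormalized = (0.3468, 0.4807, 0.6831, 0.4267)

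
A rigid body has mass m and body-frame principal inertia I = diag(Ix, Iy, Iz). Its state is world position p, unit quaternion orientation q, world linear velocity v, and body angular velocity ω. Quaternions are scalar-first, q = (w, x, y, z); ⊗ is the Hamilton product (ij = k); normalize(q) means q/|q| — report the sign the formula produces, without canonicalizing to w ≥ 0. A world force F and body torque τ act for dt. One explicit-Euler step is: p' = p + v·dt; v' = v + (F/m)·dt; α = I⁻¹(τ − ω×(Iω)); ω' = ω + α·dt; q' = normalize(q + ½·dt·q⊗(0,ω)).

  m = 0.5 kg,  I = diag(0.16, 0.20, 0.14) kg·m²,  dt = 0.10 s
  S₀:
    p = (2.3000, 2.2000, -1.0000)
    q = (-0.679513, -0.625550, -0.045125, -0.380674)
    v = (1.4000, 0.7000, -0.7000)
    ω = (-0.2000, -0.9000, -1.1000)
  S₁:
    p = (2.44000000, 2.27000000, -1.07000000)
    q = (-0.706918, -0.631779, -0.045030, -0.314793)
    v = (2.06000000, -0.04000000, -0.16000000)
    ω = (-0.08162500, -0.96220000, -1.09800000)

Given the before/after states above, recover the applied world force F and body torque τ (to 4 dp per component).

F = (3.3000, -3.7000, 2.7000)
τ = (0.1300, -0.1200, 0.0100)

ω₁ − ω₀ = (0.11837500, -0.06220000, 0.00200000)
gyro term ω₀×Iω₀ = (-0.0594, 0.0044, 0.0072)
τ = I·(Δω/dt) + ω₀×(Iω₀) = (0.1300, -0.1200, 0.0100)
velocity change Δv = (0.66000000, -0.74000000, 0.54000000)
m·(v₁−v₀)/dt = (3.3000, -3.7000, 2.7000)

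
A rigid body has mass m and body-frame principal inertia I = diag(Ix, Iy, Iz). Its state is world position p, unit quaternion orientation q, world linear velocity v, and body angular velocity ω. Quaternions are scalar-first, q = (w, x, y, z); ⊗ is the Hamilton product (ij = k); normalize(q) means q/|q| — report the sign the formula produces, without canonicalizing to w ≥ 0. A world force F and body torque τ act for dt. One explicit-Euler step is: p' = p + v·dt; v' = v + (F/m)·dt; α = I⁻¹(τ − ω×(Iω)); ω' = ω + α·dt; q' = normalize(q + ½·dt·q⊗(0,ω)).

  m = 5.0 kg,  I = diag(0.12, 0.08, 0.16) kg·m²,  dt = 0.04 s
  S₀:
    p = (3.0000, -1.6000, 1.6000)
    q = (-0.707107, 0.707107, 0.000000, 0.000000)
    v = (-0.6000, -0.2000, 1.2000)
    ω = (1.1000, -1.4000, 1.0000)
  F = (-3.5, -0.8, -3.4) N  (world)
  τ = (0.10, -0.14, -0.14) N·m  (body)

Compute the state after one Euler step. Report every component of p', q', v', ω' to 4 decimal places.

gyro term ω×Iω = (-0.1120, -0.0440, 0.0616)
angular accel α = (1.7667, -1.2000, -1.2600)
ω' = ω + α·dt = (1.1707, -1.4480, 0.9496)
2q̇ = q⊗(0,ω) = (-0.7778177, -0.7778177, 0.2828428, -1.6970568)
q + ½dt·q⊗(0,ω), renormalized = (-0.7221, 0.6910, 0.0057, -0.0339)
a = (-0.7000, -0.1600, -0.6800)
p' = p + v·dt = (2.9760, -1.6080, 1.6480)
v + (F/m)dt = (-0.6280, -0.2064, 1.1728)

p' = (2.9760, -1.6080, 1.6480)
q' = (-0.7221, 0.6910, 0.0057, -0.0339)
v' = (-0.6280, -0.2064, 1.1728)
ω' = (1.1707, -1.4480, 0.9496)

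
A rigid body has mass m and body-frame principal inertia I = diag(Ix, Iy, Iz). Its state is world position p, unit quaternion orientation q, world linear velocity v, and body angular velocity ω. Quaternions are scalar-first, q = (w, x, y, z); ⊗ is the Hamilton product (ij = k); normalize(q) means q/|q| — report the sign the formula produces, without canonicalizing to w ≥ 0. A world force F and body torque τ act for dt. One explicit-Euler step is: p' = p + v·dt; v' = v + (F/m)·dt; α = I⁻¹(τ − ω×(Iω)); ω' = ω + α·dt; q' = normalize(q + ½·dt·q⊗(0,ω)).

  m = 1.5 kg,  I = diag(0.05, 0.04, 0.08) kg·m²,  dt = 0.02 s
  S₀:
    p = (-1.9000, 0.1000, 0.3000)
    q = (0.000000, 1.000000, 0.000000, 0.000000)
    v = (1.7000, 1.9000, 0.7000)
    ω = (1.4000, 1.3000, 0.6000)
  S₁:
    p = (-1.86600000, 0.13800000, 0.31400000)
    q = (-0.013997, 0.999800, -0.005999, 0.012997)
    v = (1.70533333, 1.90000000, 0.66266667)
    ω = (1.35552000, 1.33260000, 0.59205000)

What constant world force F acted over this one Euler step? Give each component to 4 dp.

Δv = v₁−v₀ = (0.00533333, 0.00000000, -0.03733333)
m·(v₁−v₀)/dt = (0.4000, 0.0000, -2.8000)

F = (0.4000, 0.0000, -2.8000)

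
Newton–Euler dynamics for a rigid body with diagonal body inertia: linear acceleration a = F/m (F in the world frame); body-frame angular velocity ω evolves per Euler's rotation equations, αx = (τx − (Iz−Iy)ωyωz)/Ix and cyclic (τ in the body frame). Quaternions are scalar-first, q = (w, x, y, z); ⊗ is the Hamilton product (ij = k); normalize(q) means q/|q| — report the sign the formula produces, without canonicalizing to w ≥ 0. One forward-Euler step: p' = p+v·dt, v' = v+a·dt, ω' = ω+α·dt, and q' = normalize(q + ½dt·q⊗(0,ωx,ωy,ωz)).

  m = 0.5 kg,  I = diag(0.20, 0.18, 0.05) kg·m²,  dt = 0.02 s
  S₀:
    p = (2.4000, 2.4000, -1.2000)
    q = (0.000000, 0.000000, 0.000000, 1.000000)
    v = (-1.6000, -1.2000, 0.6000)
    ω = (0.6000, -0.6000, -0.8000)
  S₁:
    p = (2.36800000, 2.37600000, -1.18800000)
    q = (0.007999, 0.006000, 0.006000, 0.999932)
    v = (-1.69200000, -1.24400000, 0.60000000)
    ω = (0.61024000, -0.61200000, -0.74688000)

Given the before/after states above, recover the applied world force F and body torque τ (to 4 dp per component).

F = (-2.3000, -1.1000, 0.0000)
τ = (0.0400, -0.1800, 0.1400)

Δv = v₁−v₀ = (-0.09200000, -0.04400000, 0.00000000)
applied force F = (-2.3000, -1.1000, 0.0000)
rate change Δω = (0.01024000, -0.01200000, 0.05312000)
ω₀×(Iω₀) = (-0.0624, -0.0720, 0.0072)
I·α + gyro = (0.0400, -0.1800, 0.1400)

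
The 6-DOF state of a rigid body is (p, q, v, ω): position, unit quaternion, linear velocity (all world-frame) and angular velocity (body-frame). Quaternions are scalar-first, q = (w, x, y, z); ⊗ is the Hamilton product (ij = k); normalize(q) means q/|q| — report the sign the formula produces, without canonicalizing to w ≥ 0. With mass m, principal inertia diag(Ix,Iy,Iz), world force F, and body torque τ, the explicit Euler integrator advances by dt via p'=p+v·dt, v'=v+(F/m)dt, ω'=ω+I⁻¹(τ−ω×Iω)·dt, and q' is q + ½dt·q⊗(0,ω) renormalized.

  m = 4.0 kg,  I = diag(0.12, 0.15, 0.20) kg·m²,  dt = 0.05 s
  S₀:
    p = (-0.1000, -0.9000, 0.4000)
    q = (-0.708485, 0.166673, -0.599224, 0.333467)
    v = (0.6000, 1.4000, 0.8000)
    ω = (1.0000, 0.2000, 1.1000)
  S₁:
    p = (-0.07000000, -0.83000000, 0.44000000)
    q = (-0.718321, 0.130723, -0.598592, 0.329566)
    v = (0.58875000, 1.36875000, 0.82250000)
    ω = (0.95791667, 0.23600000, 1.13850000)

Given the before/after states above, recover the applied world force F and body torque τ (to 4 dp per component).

rate change Δω = (-0.04208333, 0.03600000, 0.03850000)
τ = I·(Δω/dt) + ω₀×(Iω₀) = (-0.0900, 0.0200, 0.1600)
velocity change Δv = (-0.01125000, -0.03125000, 0.02250000)
applied force F = (-0.9000, -2.5000, 1.8000)

F = (-0.9000, -2.5000, 1.8000)
τ = (-0.0900, 0.0200, 0.1600)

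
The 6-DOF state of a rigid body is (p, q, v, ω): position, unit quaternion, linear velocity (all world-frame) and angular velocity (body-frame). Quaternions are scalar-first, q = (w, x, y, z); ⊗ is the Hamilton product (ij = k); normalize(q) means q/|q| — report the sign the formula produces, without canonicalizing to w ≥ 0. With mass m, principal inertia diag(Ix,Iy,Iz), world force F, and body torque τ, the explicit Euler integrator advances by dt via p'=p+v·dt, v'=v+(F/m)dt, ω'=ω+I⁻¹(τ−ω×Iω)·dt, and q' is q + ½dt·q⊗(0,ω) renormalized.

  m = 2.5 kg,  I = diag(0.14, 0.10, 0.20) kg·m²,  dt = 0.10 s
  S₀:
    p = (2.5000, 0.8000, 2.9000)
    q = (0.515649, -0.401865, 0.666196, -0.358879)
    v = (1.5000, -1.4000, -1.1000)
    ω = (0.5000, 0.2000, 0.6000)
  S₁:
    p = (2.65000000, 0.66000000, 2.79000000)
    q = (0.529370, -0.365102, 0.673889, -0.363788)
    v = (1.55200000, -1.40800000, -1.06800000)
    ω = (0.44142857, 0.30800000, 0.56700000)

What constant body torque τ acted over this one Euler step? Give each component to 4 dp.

τ = (-0.0700, 0.0900, -0.0700)

ω₁ − ω₀ = (-0.05857143, 0.10800000, -0.03300000)
precession coupling = (0.0120, -0.0180, -0.0040)
applied torque τ = (-0.0700, 0.0900, -0.0700)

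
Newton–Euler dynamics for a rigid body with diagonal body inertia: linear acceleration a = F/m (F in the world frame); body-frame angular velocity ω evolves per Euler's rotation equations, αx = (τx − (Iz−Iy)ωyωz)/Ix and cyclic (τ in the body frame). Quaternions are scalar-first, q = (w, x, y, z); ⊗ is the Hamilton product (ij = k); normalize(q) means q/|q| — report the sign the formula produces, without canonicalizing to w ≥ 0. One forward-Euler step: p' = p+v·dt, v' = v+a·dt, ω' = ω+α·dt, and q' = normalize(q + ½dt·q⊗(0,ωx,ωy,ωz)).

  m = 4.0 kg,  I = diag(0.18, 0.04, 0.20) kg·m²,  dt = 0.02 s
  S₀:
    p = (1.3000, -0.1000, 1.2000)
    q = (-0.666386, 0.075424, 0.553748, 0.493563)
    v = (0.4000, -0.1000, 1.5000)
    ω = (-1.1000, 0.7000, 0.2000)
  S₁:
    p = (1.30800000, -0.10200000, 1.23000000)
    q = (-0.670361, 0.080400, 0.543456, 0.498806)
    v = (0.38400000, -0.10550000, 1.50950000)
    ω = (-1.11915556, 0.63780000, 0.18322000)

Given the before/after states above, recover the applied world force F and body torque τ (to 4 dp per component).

ω₁ − ω₀ = (-0.01915556, -0.06220000, -0.01678000)
precession coupling = (0.0224, 0.0044, 0.1078)
applied torque τ = (-0.1500, -0.1200, -0.0600)
v₁ − v₀ = (-0.01600000, -0.00550000, 0.00950000)
m·(v₁−v₀)/dt = (-3.2000, -1.1000, 1.9000)

F = (-3.2000, -1.1000, 1.9000)
τ = (-0.1500, -0.1200, -0.0600)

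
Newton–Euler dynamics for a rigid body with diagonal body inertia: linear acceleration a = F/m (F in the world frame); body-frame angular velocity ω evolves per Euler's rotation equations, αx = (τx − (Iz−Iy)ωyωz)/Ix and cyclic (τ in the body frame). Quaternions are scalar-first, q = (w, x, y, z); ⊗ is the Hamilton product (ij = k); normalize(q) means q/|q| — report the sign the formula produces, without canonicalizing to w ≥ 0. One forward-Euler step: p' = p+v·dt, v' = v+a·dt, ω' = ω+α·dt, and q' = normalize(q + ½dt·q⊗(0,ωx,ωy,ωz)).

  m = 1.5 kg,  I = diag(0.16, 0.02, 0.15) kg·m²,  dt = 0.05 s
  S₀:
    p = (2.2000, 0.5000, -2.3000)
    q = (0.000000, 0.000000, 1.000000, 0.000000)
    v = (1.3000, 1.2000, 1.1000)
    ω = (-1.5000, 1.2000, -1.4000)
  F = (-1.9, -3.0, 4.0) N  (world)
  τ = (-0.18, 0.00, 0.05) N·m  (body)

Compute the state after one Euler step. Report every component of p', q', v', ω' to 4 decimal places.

p' = (2.2650, 0.5600, -2.2450)
q' = (-0.0299, -0.0349, 0.9982, 0.0374)
v' = (1.2367, 1.1000, 1.2333)
ω' = (-1.4880, 1.1475, -1.4673)

ω×(Iω) gyroscopic = (-0.2184, 0.0210, 0.2520)
angular accel α = (0.2400, -1.0500, -1.3467)
ω' = ω + α·dt = (-1.4880, 1.1475, -1.4673)
2q̇ = q⊗(0,ω) = (-1.2000000, -1.4000000, 0.0000000, 1.5000000)
q' = normalize(q + ½dt·q⊗(0,ω)) = (-0.0299, -0.0349, 0.9982, 0.0374)
a = F/m = (-1.2667, -2.0000, 2.6667)
new position p' = (2.2650, 0.5600, -2.2450)
v' = v + a·dt = (1.2367, 1.1000, 1.2333)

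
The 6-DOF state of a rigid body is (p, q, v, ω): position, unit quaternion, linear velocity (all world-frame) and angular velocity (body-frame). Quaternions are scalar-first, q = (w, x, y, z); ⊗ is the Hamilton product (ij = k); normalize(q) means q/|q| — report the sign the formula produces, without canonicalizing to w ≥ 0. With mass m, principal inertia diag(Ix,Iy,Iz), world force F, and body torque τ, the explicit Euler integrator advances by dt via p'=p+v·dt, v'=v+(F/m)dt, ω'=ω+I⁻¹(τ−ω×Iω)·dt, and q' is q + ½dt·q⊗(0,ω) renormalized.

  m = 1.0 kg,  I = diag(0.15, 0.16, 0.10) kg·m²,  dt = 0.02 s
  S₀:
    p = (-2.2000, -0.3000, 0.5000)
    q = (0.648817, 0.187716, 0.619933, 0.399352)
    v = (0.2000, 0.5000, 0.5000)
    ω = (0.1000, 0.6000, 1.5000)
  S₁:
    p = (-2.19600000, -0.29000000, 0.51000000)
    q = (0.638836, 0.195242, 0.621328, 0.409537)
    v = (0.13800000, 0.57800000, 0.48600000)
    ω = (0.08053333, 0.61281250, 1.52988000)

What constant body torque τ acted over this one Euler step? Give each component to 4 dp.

rate change Δω = (-0.01946667, 0.01281250, 0.02988000)
I·α + gyro = (-0.2000, 0.1100, 0.1500)

τ = (-0.2000, 0.1100, 0.1500)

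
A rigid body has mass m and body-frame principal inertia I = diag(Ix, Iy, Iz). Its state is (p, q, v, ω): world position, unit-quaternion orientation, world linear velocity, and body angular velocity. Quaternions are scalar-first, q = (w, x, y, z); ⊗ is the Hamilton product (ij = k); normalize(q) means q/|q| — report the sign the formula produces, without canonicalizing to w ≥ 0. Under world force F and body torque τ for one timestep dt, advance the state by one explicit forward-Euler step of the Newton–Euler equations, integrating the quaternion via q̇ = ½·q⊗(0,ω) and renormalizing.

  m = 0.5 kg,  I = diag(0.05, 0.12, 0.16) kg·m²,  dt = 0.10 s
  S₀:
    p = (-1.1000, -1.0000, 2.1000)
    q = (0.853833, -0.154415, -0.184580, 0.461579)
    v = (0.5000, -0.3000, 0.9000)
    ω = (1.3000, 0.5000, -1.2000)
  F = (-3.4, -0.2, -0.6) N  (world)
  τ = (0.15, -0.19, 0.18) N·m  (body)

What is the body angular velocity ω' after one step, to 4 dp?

ω' = (1.6480, 0.1987, -1.1159)

precession coupling ω×(Iω) = (-0.0240, 0.1716, 0.0455)
(τ − ω×Iω)/I = (3.4800, -3.0133, 0.8406)
ω' = ω + α·dt = (1.6480, 0.1987, -1.1159)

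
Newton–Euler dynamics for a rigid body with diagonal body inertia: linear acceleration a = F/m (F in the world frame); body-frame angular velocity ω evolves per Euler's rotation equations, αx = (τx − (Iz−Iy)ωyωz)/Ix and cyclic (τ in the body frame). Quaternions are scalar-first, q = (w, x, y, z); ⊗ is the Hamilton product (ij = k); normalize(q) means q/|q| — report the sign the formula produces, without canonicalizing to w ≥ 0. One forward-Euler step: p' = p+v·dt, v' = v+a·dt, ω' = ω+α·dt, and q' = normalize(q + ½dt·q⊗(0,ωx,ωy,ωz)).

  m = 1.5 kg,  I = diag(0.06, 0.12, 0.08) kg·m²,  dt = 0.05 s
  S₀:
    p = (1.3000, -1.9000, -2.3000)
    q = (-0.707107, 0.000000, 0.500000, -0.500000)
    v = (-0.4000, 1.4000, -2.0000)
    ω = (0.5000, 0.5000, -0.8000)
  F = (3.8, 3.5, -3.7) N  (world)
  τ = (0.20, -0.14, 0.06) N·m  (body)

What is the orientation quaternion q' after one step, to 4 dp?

q' = (-0.7231, -0.0126, 0.4847, -0.4919)

q⊗(0,ω) = (-0.6500000, -0.5035535, -0.6035535, 0.3156856)
q + ½dt·q⊗(0,ω), renormalized = (-0.7231, -0.0126, 0.4847, -0.4919)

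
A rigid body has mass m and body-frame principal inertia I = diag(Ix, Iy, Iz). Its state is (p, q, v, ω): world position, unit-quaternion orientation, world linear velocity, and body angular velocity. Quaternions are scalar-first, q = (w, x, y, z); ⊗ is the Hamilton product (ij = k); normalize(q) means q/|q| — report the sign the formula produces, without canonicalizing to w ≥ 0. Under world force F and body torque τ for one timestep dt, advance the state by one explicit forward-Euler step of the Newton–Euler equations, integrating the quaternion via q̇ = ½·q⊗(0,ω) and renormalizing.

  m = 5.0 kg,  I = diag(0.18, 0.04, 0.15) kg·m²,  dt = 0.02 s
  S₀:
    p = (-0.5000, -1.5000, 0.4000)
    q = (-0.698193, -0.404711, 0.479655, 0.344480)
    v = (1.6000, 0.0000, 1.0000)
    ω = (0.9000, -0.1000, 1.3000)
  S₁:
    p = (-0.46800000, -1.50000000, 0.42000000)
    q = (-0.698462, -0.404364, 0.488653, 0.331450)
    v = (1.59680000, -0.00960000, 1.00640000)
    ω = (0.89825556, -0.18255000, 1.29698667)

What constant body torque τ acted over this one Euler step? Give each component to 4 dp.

ω₁ − ω₀ = (-0.00174444, -0.08255000, -0.00301333)
gyro term ω₀×Iω₀ = (-0.0143, 0.0351, 0.0126)
I·α + gyro = (-0.0300, -0.1300, -0.0100)

τ = (-0.0300, -0.1300, -0.0100)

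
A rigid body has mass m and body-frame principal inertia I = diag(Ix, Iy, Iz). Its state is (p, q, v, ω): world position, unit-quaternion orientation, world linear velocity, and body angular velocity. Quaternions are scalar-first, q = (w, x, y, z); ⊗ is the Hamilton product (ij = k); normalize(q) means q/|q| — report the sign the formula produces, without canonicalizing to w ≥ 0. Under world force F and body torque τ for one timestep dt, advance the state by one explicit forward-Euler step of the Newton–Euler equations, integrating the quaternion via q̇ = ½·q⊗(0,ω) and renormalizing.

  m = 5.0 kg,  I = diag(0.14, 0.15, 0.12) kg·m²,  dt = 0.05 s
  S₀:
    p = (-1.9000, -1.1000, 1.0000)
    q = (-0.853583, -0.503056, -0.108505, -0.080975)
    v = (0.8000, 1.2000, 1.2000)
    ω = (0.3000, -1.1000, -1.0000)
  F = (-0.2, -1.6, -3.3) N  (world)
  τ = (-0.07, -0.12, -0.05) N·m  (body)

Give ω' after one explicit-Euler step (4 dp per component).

ω' = (0.2868, -1.1380, -1.0195)

precession coupling ω×(Iω) = (-0.0330, -0.0060, -0.0033)
α = I⁻¹(τ − ω×Iω) = (-0.2643, -0.7600, -0.3892)
ω + α·dt = (0.2868, -1.1380, -1.0195)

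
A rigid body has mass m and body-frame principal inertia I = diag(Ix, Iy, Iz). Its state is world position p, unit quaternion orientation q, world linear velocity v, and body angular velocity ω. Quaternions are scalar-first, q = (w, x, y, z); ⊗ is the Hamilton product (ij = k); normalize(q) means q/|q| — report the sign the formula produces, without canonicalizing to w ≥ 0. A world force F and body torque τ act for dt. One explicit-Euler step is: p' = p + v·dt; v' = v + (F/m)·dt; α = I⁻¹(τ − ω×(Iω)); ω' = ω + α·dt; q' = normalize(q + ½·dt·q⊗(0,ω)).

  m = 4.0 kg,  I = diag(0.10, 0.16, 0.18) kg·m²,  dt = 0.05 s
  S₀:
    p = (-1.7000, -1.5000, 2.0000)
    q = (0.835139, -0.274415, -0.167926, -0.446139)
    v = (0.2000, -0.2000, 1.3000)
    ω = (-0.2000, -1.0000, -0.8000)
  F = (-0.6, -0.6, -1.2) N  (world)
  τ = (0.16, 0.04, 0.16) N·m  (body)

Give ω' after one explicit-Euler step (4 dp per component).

ω' = (-0.1280, -0.9835, -0.7589)

ω×(Iω) gyroscopic = (0.0160, -0.0128, 0.0120)
(τ − ω×Iω)/I = (1.4400, 0.3300, 0.8222)
new body rate ω' = (-0.1280, -0.9835, -0.7589)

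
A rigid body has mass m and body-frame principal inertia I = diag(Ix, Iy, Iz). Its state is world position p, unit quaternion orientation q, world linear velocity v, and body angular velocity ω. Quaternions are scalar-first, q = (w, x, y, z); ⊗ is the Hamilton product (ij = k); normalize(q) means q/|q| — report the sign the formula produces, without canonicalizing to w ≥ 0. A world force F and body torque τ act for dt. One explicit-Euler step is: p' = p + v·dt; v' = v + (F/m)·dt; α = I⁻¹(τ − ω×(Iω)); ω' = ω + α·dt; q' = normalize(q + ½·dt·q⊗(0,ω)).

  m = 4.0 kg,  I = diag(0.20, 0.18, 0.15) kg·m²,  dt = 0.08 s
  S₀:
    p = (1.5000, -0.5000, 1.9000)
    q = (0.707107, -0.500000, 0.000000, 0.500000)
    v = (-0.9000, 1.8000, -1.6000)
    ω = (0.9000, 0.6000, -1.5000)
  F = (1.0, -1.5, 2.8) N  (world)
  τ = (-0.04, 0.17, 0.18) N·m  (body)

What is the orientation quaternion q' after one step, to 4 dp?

2q̇ = q⊗(0,ω) = (1.2000000, 0.3363963, 0.1242642, -1.3606605)
updated quaternion q' = (0.7530, -0.4852, 0.0050, 0.4444)

q' = (0.7530, -0.4852, 0.0050, 0.4444)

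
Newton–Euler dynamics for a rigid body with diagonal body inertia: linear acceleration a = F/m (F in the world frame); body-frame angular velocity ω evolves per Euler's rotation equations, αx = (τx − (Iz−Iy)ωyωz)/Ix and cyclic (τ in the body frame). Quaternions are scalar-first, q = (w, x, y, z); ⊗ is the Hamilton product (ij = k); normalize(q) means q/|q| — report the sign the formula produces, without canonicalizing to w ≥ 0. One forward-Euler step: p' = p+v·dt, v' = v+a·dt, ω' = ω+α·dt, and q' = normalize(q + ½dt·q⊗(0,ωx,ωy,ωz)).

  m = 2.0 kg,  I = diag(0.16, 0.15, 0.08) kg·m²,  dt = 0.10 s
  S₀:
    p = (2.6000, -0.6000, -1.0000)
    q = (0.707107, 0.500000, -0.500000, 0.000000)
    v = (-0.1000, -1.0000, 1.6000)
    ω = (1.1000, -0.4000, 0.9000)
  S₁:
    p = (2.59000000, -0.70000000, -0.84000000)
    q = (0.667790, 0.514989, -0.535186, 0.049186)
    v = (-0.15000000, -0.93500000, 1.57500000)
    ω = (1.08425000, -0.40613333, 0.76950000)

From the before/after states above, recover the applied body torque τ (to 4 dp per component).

τ = (0.0000, 0.0700, -0.1000)

Δω = ω₁−ω₀ = (-0.01575000, -0.00613333, -0.13050000)
gyro term ω₀×Iω₀ = (0.0252, 0.0792, 0.0044)
τ = I·(Δω/dt) + ω₀×(Iω₀) = (0.0000, 0.0700, -0.1000)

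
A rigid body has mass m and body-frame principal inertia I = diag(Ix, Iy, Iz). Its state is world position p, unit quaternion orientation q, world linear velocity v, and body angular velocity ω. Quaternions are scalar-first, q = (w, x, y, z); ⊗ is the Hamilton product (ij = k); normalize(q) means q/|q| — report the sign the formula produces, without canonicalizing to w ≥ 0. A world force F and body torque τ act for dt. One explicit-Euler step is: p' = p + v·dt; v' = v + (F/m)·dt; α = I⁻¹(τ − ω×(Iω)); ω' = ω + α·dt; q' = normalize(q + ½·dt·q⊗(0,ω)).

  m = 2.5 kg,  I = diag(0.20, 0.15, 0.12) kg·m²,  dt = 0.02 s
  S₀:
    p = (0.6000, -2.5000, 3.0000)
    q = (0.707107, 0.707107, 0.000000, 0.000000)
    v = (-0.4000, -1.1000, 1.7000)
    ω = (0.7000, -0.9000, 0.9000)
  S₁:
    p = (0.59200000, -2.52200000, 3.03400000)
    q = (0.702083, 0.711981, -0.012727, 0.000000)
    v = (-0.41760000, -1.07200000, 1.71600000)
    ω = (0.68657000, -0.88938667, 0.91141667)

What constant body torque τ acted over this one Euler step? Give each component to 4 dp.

ω₁ − ω₀ = (-0.01343000, 0.01061333, 0.01141667)
gyro term ω₀×Iω₀ = (0.0243, 0.0504, 0.0315)
applied torque τ = (-0.1100, 0.1300, 0.1000)

τ = (-0.1100, 0.1300, 0.1000)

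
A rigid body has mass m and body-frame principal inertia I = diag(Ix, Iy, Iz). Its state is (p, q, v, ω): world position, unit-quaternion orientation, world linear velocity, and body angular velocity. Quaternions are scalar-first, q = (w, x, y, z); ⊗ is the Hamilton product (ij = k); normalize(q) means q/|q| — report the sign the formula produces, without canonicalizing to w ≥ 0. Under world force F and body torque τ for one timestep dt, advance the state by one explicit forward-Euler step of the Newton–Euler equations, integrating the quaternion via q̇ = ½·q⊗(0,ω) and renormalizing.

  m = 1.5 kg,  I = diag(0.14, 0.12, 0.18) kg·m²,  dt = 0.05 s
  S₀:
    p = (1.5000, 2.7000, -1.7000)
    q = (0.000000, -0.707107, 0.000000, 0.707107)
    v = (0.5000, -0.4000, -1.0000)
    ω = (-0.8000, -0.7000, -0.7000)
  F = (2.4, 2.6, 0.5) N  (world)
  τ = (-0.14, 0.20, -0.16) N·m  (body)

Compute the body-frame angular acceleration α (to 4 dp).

ω×(Iω) gyroscopic = (0.0294, -0.0224, -0.0112)
angular accel α = (-1.2100, 1.8533, -0.8267)

α = (-1.2100, 1.8533, -0.8267)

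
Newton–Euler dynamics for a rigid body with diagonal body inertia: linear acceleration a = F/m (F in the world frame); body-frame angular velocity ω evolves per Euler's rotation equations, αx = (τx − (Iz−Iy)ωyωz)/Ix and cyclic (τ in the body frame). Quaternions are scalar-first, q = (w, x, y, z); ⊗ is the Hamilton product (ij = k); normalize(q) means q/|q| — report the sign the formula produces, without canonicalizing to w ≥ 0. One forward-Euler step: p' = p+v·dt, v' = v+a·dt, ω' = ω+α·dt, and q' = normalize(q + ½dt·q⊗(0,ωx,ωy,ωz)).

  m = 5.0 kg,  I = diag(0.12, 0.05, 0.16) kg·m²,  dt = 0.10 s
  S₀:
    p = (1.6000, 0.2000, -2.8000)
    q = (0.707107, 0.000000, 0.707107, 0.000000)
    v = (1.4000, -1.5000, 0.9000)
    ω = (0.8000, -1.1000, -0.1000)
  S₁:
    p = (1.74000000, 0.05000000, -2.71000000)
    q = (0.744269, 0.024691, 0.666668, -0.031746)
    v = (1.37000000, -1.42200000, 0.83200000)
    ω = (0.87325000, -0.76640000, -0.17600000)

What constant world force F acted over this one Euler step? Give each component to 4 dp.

Δv = v₁−v₀ = (-0.03000000, 0.07800000, -0.06800000)
F = m·Δv/dt = (-1.5000, 3.9000, -3.4000)

F = (-1.5000, 3.9000, -3.4000)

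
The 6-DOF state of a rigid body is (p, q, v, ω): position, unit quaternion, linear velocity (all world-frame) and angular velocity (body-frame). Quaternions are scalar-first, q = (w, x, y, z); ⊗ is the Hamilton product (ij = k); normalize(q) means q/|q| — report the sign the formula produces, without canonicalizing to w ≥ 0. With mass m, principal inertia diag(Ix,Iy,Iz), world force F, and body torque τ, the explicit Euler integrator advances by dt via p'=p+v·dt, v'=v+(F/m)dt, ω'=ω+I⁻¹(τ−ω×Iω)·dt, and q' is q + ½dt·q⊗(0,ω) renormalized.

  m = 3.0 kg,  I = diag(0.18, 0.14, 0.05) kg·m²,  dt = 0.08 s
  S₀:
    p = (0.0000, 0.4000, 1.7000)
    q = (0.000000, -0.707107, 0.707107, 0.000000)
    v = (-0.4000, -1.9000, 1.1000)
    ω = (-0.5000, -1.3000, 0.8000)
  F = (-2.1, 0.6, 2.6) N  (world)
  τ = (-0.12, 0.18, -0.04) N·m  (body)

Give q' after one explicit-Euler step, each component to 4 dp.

Hamilton product q⊗(0,ω) = (0.5656856, 0.5656856, 0.5656856, 1.2727926)
q + ½dt·q⊗(0,ω), renormalized = (0.0226, -0.6831, 0.7282, 0.0508)

q' = (0.0226, -0.6831, 0.7282, 0.0508)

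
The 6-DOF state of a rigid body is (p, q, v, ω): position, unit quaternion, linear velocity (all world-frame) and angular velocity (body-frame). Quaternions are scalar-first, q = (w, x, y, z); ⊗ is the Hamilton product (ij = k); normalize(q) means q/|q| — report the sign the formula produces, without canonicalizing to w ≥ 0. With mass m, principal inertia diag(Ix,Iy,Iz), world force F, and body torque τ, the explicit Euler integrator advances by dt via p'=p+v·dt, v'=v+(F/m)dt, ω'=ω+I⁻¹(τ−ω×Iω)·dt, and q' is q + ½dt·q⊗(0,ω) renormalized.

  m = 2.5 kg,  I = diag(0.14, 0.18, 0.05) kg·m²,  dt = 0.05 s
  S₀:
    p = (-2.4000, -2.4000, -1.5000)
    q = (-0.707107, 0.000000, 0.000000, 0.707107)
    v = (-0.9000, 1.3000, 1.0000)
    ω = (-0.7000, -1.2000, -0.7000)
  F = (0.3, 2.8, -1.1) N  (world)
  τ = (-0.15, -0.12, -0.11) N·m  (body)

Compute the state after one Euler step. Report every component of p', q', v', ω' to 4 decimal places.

precession coupling ω×(Iω) = (-0.1092, 0.0441, 0.0336)
(τ − ω×Iω)/I = (-0.2914, -0.9117, -2.8720)
ω + α·dt = (-0.7146, -1.2456, -0.8436)
2q̇ = q⊗(0,ω) = (0.4949749, 1.3435033, 0.3535535, 0.4949749)
q + ½dt·q⊗(0,ω), renormalized = (-0.6942, 0.0336, 0.0088, 0.7189)
p + v·dt = (-2.4450, -2.3350, -1.4500)
new velocity v' = (-0.8940, 1.3560, 0.9780)

p' = (-2.4450, -2.3350, -1.4500)
q' = (-0.6942, 0.0336, 0.0088, 0.7189)
v' = (-0.8940, 1.3560, 0.9780)
ω' = (-0.7146, -1.2456, -0.8436)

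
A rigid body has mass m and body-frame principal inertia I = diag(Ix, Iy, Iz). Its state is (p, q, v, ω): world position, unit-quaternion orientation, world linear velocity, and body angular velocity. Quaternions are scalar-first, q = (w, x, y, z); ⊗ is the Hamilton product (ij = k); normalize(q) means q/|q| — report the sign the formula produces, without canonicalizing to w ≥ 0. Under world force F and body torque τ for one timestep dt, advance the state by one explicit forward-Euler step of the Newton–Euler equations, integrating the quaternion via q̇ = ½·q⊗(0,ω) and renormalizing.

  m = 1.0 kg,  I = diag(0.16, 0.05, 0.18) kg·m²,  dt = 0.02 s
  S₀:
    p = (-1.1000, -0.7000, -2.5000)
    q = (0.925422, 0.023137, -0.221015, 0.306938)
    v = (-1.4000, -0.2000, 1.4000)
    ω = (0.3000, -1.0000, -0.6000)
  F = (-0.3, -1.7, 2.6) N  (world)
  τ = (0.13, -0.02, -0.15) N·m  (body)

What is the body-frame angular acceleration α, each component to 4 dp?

ω×(Iω) gyroscopic = (0.0780, 0.0036, 0.0330)
(τ − ω×Iω)/I = (0.3250, -0.4720, -1.0167)

α = (0.3250, -0.4720, -1.0167)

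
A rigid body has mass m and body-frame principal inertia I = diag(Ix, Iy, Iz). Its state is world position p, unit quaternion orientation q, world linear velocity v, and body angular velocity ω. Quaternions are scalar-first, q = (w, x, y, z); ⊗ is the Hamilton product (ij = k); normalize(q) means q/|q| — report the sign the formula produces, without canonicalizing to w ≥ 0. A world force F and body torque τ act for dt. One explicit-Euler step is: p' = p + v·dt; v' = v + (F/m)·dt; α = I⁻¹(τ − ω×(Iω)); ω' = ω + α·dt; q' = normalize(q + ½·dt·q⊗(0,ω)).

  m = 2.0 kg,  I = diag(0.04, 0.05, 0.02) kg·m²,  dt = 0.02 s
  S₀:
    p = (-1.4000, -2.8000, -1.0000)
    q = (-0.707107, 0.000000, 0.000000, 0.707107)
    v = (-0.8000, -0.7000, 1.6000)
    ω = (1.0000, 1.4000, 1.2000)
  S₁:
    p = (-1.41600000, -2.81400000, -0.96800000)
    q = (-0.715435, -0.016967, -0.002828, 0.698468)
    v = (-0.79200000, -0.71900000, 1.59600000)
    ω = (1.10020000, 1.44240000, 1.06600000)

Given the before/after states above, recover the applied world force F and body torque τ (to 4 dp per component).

F = (0.8000, -1.9000, -0.4000)
τ = (0.1500, 0.1300, -0.1200)

ω₁ − ω₀ = (0.10020000, 0.04240000, -0.13400000)
τ = I·(Δω/dt) + ω₀×(Iω₀) = (0.1500, 0.1300, -0.1200)
v₁ − v₀ = (0.00800000, -0.01900000, -0.00400000)
m·(v₁−v₀)/dt = (0.8000, -1.9000, -0.4000)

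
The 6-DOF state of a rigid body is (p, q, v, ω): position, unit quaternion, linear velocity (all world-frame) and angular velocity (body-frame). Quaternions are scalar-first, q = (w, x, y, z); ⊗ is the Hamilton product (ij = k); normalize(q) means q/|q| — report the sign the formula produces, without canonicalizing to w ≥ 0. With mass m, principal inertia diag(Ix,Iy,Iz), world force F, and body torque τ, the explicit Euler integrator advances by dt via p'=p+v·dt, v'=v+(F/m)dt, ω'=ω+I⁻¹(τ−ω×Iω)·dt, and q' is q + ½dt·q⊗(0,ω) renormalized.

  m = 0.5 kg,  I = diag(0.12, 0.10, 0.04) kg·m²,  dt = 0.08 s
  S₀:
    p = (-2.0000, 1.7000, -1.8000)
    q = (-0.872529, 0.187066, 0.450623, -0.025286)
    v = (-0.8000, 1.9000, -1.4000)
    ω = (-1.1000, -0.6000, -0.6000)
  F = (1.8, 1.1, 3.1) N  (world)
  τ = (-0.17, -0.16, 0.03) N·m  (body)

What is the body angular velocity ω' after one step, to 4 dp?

precession coupling ω×(Iω) = (-0.0216, 0.0528, -0.0132)
(τ − ω×Iω)/I = (-1.2367, -2.1280, 1.0800)
ω' = ω + α·dt = (-1.1989, -0.7702, -0.5136)

ω' = (-1.1989, -0.7702, -0.5136)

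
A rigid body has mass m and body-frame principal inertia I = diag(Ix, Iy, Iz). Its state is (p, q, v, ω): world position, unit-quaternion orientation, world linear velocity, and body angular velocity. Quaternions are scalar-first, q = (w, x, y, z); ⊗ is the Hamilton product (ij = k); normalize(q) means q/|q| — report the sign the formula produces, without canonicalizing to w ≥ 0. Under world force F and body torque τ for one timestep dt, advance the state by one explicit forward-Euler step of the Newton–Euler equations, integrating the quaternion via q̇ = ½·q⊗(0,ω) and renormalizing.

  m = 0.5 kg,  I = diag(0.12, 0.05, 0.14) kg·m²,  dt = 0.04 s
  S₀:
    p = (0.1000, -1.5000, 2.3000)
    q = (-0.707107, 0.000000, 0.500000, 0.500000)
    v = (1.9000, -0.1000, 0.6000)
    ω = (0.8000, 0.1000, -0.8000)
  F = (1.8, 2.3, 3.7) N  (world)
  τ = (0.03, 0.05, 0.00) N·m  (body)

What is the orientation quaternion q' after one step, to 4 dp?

2q̇ = q⊗(0,ω) = (0.3500000, -1.0156856, 0.3292893, 0.1656856)
q + ½dt·q⊗(0,ω), renormalized = (-0.6999, -0.0203, 0.5065, 0.5032)

q' = (-0.6999, -0.0203, 0.5065, 0.5032)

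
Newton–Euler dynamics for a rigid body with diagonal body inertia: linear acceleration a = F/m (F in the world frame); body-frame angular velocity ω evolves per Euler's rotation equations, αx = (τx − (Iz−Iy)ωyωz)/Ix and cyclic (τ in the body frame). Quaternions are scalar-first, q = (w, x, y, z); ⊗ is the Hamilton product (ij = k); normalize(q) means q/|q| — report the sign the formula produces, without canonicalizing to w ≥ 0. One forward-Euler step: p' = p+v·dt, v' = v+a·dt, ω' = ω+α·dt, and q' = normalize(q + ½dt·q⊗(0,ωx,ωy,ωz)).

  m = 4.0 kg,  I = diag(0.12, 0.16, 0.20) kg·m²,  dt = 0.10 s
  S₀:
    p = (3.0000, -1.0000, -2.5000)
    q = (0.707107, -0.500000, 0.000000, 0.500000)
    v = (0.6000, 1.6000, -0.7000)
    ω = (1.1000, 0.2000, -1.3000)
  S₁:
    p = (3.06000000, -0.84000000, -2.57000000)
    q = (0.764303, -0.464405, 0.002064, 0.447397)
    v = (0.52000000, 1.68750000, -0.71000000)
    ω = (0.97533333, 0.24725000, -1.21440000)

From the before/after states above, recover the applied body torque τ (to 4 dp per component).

Δω = ω₁−ω₀ = (-0.12466667, 0.04725000, 0.08560000)
I·α + gyro = (-0.1600, 0.1900, 0.1800)

τ = (-0.1600, 0.1900, 0.1800)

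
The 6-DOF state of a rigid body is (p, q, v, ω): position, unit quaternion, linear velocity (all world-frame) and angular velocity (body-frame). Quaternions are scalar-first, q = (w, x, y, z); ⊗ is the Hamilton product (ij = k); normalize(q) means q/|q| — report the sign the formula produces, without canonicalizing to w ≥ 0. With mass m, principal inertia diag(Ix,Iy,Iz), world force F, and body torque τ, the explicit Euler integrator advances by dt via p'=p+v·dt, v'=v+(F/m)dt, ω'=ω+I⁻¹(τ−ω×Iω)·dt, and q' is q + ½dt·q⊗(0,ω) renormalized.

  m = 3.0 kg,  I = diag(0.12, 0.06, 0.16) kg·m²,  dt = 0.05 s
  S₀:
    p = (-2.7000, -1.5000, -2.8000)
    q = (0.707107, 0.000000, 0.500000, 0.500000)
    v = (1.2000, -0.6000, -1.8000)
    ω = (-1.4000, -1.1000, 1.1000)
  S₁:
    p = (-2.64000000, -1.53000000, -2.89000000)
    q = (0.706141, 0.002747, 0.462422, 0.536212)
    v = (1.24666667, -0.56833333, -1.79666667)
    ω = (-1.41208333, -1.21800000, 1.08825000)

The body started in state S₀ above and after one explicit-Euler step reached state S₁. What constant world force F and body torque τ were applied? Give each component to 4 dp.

F = (2.8000, 1.9000, 0.2000)
τ = (-0.1500, -0.0800, -0.1300)

ω₁ − ω₀ = (-0.01208333, -0.11800000, -0.01175000)
gyro term ω₀×Iω₀ = (-0.1210, 0.0616, -0.0924)
applied torque τ = (-0.1500, -0.0800, -0.1300)
v₁ − v₀ = (0.04666667, 0.03166667, 0.00333333)
m·(v₁−v₀)/dt = (2.8000, 1.9000, 0.2000)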